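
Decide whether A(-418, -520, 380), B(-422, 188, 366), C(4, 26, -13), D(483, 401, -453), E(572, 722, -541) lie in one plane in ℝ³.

The plane through A, B, C has normal n = AB × AC = (-270600, -7480, -300960) and equation n·P = 2635600.
Checking the remaining points: n·D = 2635600, n·E = 2635600.
All equal 2635600, so all 5 points lie in one plane.

Yes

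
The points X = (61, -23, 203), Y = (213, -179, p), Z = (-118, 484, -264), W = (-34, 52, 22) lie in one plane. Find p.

505

The points are coplanar iff XY · (XZ × XW) = 0.
Expanding, this is linear in p: (34740)p + (-17543700) = 0.
So p = 505.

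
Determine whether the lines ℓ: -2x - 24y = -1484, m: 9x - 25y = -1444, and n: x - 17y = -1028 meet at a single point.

Intersecting ℓ and m: solving the 2×2 system gives (x, y) = (1222/133, 8122/133).
Substitute into n: (1)(1222/133) + (-17)(8122/133) = -136852/133.
But n requires -1028 ≠ -136852/133, so the three lines have no common point.

No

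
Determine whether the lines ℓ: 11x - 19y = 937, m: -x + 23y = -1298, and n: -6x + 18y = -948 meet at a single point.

No

Intersecting ℓ and m: solving the 2×2 system gives (x, y) = (-1037/78, -4447/78).
Substitute into n: (-6)(-1037/78) + (18)(-4447/78) = -12304/13.
But n requires -948 ≠ -12304/13, so the three lines have no common point.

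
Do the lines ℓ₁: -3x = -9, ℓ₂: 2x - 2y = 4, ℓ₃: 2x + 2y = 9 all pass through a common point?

No

Intersecting ℓ₁ and ℓ₂: solving the 2×2 system gives (x, y) = (3, 1).
Substitute into ℓ₃: (2)(3) + (2)(1) = 8.
But ℓ₃ requires 9 ≠ 8, so the three lines have no common point.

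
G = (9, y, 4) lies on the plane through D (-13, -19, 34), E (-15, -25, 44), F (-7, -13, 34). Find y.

A normal to the plane is n = DE × DF = (-60, 60, 24).
G lies in the plane iff n · DG = 0.
This gives (60)y + (-900) = 0, so y = 15.

15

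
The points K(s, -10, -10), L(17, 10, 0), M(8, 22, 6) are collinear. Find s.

Collinearity requires KL × KM = 0; each component is linear in s.
The y-component gives (6)s + (-192) = 0, so s = 32.
The remaining components then also vanish.

32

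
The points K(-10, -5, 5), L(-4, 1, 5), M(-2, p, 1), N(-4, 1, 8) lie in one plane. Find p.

3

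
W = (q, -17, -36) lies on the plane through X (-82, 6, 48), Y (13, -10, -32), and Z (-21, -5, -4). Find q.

A normal to the plane is n = XY × XZ = (-48, 60, -69).
W lies in the plane iff n · XW = 0.
This gives (-48)q + (480) = 0, so q = 10.

10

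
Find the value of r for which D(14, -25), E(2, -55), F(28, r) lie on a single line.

Collinearity: (F − D) must be parallel to (E − D) = (-12, -30).
Cross-multiplying the components: (r − (-25))·(-12) = (14)·(-30).
Solving gives r = 10.

10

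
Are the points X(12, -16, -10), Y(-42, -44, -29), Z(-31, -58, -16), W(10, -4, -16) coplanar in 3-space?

No

A normal to the plane through X, Y, Z is n = XY × XZ = (-630, 493, 1064).
The plane has equation n·P = -26088. For W: n·W = -25296.
-25296 ≠ -26088, so W is off the plane.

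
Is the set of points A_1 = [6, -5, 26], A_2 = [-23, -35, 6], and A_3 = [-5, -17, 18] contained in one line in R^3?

A_1A_2 = (-29, -30, -20), A_1A_3 = (-11, -12, -8).
Comparing components 3 and 1: (-20)(-11) − (-29)(-8) = -12 ≠ 0, so A_1A_2 and A_1A_3 are not parallel and the points are not collinear.

No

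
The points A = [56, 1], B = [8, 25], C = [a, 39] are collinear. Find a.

-20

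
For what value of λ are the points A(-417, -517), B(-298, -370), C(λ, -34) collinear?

Collinearity: (C − A) must be parallel to (B − A) = (119, 147).
Cross-multiplying the components: (λ − (-417))·(147) = (483)·(119).
Solving gives λ = -26.

-26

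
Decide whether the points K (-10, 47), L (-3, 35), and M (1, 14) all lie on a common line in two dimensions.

No

KL = (7, -12), KM = (11, -33).
Twice the signed area of △KLM is (7)(-33) − (-12)(11) = -99.
The area is nonzero, so the three points are not collinear.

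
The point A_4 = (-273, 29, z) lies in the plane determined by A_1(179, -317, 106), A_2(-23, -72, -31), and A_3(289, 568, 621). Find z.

-288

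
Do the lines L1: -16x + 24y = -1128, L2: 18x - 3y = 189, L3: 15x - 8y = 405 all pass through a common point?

Lines aᵢx + bᵢy = cᵢ with pairwise distinct directions are concurrent exactly when det[aᵢ bᵢ cᵢ] = 0.
Here the determinant is 0.
It vanishes, so the lines are concurrent at (3, -45).

Yes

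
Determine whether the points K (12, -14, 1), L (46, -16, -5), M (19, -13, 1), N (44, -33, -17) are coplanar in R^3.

The four points are coplanar iff the 3×3 determinant with rows KL, KM, KN is zero.
Rows: (34, -2, -6), (7, 1, 0), (32, -19, -18).
Expanding along the first row: (34)(-18) − (-2)(-126) + (-6)(-165) = 126.
Nonzero ⇒ not coplanar.

No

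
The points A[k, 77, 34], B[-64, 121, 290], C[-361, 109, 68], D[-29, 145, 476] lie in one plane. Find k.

Coplanarity ⇔ det[AB; AC; AD] = 0.
Expanding, this is linear in k: (-3096)k + (173376) = 0.
So k = 56.

56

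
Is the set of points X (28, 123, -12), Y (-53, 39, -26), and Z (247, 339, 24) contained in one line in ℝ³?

No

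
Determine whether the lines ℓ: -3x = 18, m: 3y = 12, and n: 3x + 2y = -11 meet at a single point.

Intersecting ℓ and m: solving the 2×2 system gives (x, y) = (-6, 4).
Substitute into n: (3)(-6) + (2)(4) = -10.
But n requires -11 ≠ -10, so the three lines have no common point.

No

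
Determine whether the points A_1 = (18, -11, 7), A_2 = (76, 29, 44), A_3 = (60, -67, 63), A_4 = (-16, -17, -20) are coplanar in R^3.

No

A normal to the plane through A_1, A_2, A_3 is n = A_1A_2 × A_1A_3 = (4312, -1694, -4928).
The plane has equation n·P = 61754. For A_4: n·A_4 = 58366.
58366 ≠ 61754, so A_4 is off the plane.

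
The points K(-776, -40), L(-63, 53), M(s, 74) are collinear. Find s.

98

Collinearity: (M − K) must be parallel to (L − K) = (713, 93).
Cross-multiplying the components: (s − (-776))·(93) = (114)·(713).
Solving gives s = 98.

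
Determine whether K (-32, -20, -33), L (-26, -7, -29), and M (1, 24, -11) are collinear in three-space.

No

KL = (6, 13, 4), KM = (33, 44, 22).
KL × KM = (110, 0, -165).
The cross product is nonzero, so the points do not lie on one line.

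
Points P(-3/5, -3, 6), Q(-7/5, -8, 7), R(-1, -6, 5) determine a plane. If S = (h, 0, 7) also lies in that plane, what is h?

Coplanarity requires PQ · (PR × PS) = 0.
PQ = (-4/5, -5, 1), PR = (-2/5, -3, -1); the triple product is linear in h with coefficient 8 and constant term 8/5.
Setting it to zero: h = -1/5.

-1/5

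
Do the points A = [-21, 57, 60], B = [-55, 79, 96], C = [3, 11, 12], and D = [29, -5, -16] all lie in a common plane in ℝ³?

No

With A as base: AB = (-34, 22, 36), AC = (24, -46, -48), AD = (50, -62, -76).
AC × AD = (520, -576, 812).
AB · (AC × AD) = -1120.
Since -1120 ≠ 0, the four points are not coplanar.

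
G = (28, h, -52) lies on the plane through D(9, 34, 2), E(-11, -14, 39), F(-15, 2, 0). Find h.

90

Coplanarity requires DE · (DF × DG) = 0.
DE = (-20, -48, 37), DF = (-24, -32, -2); the triple product is linear in h with coefficient -928 and constant term 83520.
Setting it to zero: h = 90.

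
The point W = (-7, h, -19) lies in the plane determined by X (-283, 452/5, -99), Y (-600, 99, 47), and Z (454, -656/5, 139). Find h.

53/5

Coplanarity requires XY · (XZ × XW) = 0.
XY = (-317, 43/5, 146), XZ = (737, -1108/5, 238); the triple product is linear in h with coefficient 183048 and constant term -9701544/5.
Setting it to zero: h = 53/5.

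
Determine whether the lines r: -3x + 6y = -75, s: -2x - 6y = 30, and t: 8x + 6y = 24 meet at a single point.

Intersecting r and s: solving the 2×2 system gives (x, y) = (9, -8).
Substitute into t: (8)(9) + (6)(-8) = 24.
This equals 24, so (9, -8) lies on all three lines and they are concurrent.

Yes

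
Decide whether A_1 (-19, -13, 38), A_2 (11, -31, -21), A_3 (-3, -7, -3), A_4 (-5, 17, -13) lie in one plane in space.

Yes

A normal to the plane through A_1, A_2, A_3 is n = A_1A_2 × A_1A_3 = (1092, 286, 468).
The plane has equation n·P = -6682. For A_4: n·A_4 = -6682.
Equal, so A_4 lies in the plane and all four are coplanar.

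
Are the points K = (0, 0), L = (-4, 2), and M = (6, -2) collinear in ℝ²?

KL = (-4, 2), KM = (6, -2).
det[KL; KM] = (-4)(-2) − (2)(6) = -4.
The determinant is nonzero, so they are not collinear.

No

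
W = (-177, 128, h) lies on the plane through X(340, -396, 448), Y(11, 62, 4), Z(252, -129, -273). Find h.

Coplanarity requires XY · (XZ × XW) = 0.
XY = (-329, 458, -444), XZ = (-88, 267, -721); the triple product is linear in h with coefficient -47539 and constant term 26907074.
Setting it to zero: h = 566.

566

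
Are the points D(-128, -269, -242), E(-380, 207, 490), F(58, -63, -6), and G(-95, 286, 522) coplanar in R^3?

Yes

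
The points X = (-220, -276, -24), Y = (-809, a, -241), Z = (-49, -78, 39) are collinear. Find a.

Collinearity requires XY × XZ = 0; each component is linear in a.
The x-component gives (63)a + (60354) = 0, so a = -958.
The remaining components then also vanish.

-958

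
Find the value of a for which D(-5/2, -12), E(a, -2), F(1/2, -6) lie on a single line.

5/2

The three points are collinear iff det[DE; DF] = 0.
This determinant is linear in a: (6)a + (-15) = 0, so a = 5/2.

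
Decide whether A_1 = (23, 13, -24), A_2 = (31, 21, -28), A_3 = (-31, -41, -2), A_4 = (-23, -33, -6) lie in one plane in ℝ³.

Yes

A normal to the plane through A_1, A_2, A_3 is n = A_1A_2 × A_1A_3 = (-40, 40, 0).
The plane has equation n·P = -400. For A_4: n·A_4 = -400.
Equal, so A_4 lies in the plane and all four are coplanar.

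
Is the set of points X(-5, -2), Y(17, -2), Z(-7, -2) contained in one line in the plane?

Yes

XY = (22, 0), XZ = (-2, 0).
det[XY; XZ] = (22)(0) − (0)(-2) = 0.
The determinant is zero, so the points are collinear.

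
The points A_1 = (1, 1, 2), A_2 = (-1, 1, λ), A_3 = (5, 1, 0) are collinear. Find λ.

Collinearity requires A_1A_2 × A_1A_3 = 0; each component is linear in λ.
The y-component gives (4)λ + (-12) = 0, so λ = 3.
The remaining components then also vanish.

3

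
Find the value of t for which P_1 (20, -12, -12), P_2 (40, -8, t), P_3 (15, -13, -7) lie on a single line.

Collinearity requires P_1P_2 × P_1P_3 = 0; each component is linear in t.
The x-component gives (1)t + (32) = 0, so t = -32.
The remaining components then also vanish.

-32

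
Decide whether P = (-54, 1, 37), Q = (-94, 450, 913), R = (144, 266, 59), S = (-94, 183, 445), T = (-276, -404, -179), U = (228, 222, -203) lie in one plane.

No

The plane through P, Q, R has normal n = PQ × PR = (-222262, 174328, -99502) and equation n·X = 8494902.
Checking the remaining points: n·S = 8516262, n·T = 8726658, n·U = 8223986.
Since n·S = 8516262 ≠ 8494902, S is off the plane and the points are not all coplanar.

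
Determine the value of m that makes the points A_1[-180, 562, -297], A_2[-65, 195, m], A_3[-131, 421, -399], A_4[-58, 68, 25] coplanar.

-391

Coplanarity ⇔ det[A_1A_2; A_1A_3; A_1A_4] = 0.
Expanding, this is linear in m: (-7004)m + (-2738564) = 0.
So m = -391.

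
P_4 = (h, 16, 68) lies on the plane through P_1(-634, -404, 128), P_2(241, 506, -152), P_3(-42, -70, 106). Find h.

2

Coplanarity requires P_1P_2 · (P_1P_3 × P_1P_4) = 0.
P_1P_2 = (875, 910, -280), P_1P_3 = (592, 334, -22); the triple product is linear in h with coefficient 73500 and constant term -147000.
Setting it to zero: h = 2.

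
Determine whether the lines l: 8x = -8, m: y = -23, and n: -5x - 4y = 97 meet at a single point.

Yes

The three lines meet at one point iff the augmented coefficient matrix [aᵢ bᵢ cᵢ] has rank < 3, i.e. its determinant vanishes.
Here the determinant is 0.
It vanishes, so the lines are concurrent at (-1, -23).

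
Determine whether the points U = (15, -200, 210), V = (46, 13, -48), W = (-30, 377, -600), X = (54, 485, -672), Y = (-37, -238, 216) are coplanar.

Yes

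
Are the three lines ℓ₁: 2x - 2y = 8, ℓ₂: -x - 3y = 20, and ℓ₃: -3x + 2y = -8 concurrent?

No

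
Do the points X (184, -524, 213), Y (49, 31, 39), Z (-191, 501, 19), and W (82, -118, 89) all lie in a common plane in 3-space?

Yes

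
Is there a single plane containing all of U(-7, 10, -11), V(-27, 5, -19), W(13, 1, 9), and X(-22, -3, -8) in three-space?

With U as base: UV = (-20, -5, -8), UW = (20, -9, 20), UX = (-15, -13, 3).
UW × UX = (233, -360, -395).
UV · (UW × UX) = 300.
Since 300 ≠ 0, the four points are not coplanar.

No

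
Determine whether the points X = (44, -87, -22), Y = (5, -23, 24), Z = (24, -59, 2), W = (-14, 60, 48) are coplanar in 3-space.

With X as base: XY = (-39, 64, 46), XZ = (-20, 28, 24), XW = (-58, 147, 70).
XZ × XW = (-1568, 8, -1316).
XY · (XZ × XW) = 1128.
Since 1128 ≠ 0, the four points are not coplanar.

No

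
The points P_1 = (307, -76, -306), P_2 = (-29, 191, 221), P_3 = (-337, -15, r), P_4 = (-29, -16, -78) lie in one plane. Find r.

Normal to plane P_1P_2P_4: n = (29256, -100464, 69552); plane equation n·P = -4666056.
Requiring n·P_3 = -4666056: (69552)r + (-8352312) = -4666056.
So r = 53.

53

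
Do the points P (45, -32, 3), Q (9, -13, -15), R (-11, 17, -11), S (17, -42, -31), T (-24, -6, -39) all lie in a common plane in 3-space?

No

The plane through P, Q, R has normal n = PQ × PR = (616, 504, -700) and equation n·X = 9492.
Checking the remaining points: n·S = 11004, n·T = 9492.
Since n·S = 11004 ≠ 9492, S is off the plane and the points are not all coplanar.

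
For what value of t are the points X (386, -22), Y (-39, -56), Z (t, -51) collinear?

The three points are collinear iff det[XY; XZ] = 0.
This determinant is linear in t: (34)t + (-799) = 0, so t = 47/2.

47/2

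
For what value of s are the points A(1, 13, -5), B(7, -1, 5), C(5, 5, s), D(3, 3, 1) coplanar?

1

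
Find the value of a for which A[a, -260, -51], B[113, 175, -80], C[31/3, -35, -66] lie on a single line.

-299/3

Collinearity requires AB × AC = 0; each component is linear in a.
The y-component gives (14)a + (4186/3) = 0, so a = -299/3.
The remaining components then also vanish.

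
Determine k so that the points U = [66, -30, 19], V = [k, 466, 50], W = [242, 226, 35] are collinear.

407

Direction UW = (176, 256, 16). From the y-coordinate of V, the parameter along the line is τ = (466 − (-30))/256 = 31/16.
Then k = 66 + 31/16·(176) = 407.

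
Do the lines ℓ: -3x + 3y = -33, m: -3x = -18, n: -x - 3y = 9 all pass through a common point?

Lines aᵢx + bᵢy = cᵢ with pairwise distinct directions are concurrent exactly when det[aᵢ bᵢ cᵢ] = 0.
Here the determinant is 0.
It vanishes, so the lines are concurrent at (6, -5).

Yes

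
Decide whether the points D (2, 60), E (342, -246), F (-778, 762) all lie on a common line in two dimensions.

DE = (340, -306), DF = (-780, 702).
Checking proportionality: DF = -39/17·DE, so the vectors are parallel and the points are collinear.

Yes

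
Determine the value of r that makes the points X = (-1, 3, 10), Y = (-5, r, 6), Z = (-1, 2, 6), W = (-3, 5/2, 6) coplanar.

Normal to plane XZW: n = (2, 8, -2); plane equation n·P = 2.
Requiring n·Y = 2: (8)r + (-22) = 2.
So r = 3.

3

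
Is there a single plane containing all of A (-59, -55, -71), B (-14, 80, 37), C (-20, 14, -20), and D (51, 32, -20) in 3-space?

No

With A as base: AB = (45, 135, 108), AC = (39, 69, 51), AD = (110, 87, 51).
AC × AD = (-918, 3621, -4197).
AB · (AC × AD) = -5751.
Since -5751 ≠ 0, the four points are not coplanar.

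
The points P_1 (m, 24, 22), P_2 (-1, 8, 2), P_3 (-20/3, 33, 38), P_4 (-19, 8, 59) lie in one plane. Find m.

-11/3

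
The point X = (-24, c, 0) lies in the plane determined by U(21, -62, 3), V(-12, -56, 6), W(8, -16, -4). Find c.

-16

Coplanarity requires UV · (UW × UX) = 0.
UV = (-33, 6, 3), UW = (-13, 46, -7); the triple product is linear in c with coefficient -270 and constant term -4320.
Setting it to zero: c = -16.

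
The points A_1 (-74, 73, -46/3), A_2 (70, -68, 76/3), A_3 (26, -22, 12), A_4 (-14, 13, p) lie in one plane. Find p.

The points are coplanar iff A_1A_2 · (A_1A_3 × A_1A_4) = 0.
Expanding, this is linear in p: (420)p + (-840) = 0.
So p = 2.

2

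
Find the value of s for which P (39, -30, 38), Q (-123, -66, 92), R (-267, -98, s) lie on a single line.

140

Collinearity requires PQ × PR = 0; each component is linear in s.
The x-component gives (-36)s + (5040) = 0, so s = 140.
The remaining components then also vanish.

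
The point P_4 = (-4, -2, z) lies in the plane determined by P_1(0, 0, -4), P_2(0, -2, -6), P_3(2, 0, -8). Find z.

The plane through P_1, P_2, P_3 has equation 8x − 4y + 4z = -16.
Substituting P_4: (4)z + (-24) = -16, so z = 2.

2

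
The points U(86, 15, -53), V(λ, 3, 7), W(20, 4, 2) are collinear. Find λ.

14

Direction UW = (-66, -11, 55). From the y-coordinate of V, the parameter along the line is τ = (3 − 15)/(-11) = 12/11.
Then λ = 86 + 12/11·(-66) = 14.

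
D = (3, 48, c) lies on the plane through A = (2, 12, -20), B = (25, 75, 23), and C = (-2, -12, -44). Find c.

24

A normal to the plane is n = AB × AC = (-480, 380, -300).
D lies in the plane iff n · AD = 0.
This gives (-300)c + (7200) = 0, so c = 24.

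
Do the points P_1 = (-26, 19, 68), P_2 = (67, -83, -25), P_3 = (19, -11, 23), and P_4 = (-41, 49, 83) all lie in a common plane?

Yes

A normal to the plane through P_1, P_2, P_3 is n = P_1P_2 × P_1P_3 = (1800, 0, 1800).
The plane has equation n·P = 75600. For P_4: n·P_4 = 75600.
Equal, so P_4 lies in the plane and all four are coplanar.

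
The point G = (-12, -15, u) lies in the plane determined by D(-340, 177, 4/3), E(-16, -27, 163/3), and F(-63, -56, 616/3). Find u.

A normal to the plane is n = DE × DF = (-29267, -51415, -18984).
G lies in the plane iff n · DG = 0.
This gives (-18984)u + (297416) = 0, so u = 47/3.

47/3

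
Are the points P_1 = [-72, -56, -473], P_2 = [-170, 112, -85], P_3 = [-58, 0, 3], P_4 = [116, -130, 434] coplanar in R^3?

With P_1 as base: P_1P_2 = (-98, 168, 388), P_1P_3 = (14, 56, 476), P_1P_4 = (188, -74, 907).
P_1P_3 × P_1P_4 = (86016, 76790, -11564).
P_1P_2 · (P_1P_3 × P_1P_4) = -15680.
Since -15680 ≠ 0, the four points are not coplanar.

No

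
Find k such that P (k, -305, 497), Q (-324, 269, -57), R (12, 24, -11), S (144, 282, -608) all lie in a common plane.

68

Coplanarity ⇔ det[PQ; PR; PS] = 0.
Expanding, this is linear in k: (-134397)k + (9138996) = 0.
So k = 68.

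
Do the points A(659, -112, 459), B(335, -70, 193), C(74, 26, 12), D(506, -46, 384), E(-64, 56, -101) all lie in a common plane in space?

No

The plane through A, B, C has normal n = AB × AC = (17934, 10782, -20142) and equation n·P = 1365744.
Checking the remaining points: n·D = 844104, n·E = 1490358.
Since n·D = 844104 ≠ 1365744, D is off the plane and the points are not all coplanar.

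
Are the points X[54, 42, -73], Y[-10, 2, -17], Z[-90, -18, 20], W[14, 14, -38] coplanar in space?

No

The four points are coplanar iff the 3×3 determinant with rows XY, XZ, XW is zero.
Rows: (-64, -40, 56), (-144, -60, 93), (-40, -28, 35).
Expanding along the first row: (-64)(504) − (-40)(-1320) + (56)(1632) = 6336.
Nonzero ⇒ not coplanar.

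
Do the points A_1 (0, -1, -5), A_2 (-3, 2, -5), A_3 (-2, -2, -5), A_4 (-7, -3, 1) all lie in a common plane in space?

No

A normal to the plane through A_1, A_2, A_3 is n = A_1A_2 × A_1A_3 = (0, 0, 9).
The plane has equation n·P = -45. For A_4: n·A_4 = 9.
9 ≠ -45, so A_4 is off the plane.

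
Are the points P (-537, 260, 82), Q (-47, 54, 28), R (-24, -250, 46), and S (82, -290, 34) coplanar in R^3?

A normal to the plane through P, Q, R is n = PQ × PR = (-20124, -10062, -144222).
The plane has equation n·X = -3635736. For S: n·S = -3635736.
Equal, so S lies in the plane and all four are coplanar.

Yes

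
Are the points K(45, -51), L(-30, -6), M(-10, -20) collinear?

No

KL = (-75, 45), KM = (-55, 31).
det[KL; KM] = (-75)(31) − (45)(-55) = 150.
The determinant is nonzero, so they are not collinear.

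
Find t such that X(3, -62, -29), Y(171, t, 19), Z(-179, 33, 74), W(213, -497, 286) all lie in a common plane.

Coplanarity ⇔ det[XY; XZ; XW] = 0.
Expanding, this is linear in t: (78960)t + (20292720) = 0.
So t = -257.

-257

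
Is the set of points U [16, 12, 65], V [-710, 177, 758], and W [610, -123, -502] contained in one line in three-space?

Yes

UV = (-726, 165, 693), UW = (594, -135, -567).
UV × UW = (0, 0, 0).
The cross product vanishes, so the three points are collinear.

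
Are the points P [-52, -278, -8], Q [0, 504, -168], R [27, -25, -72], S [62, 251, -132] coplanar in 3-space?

With P as base: PQ = (52, 782, -160), PR = (79, 253, -64), PS = (114, 529, -124).
PR × PS = (2484, 2500, 12949).
PQ · (PR × PS) = 12328.
Since 12328 ≠ 0, the four points are not coplanar.

No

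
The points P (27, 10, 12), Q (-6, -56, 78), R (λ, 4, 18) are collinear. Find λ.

Collinearity requires PQ × PR = 0; each component is linear in λ.
The y-component gives (66)λ + (-1584) = 0, so λ = 24.
The remaining components then also vanish.

24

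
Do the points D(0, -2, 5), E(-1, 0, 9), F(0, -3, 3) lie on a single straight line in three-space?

No

DE = (-1, 2, 4), DF = (0, -1, -2).
DE × DF = (0, -2, 1).
The cross product is nonzero, so the points do not lie on one line.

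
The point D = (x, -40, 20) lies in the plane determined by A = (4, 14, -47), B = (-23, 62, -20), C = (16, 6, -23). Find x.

The plane through A, B, C has equation 1368x + 972y − 360z = 36000.
Substituting D: (1368)x + (-46080) = 36000, so x = 60.

60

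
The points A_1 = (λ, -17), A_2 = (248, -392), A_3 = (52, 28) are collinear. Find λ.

73

Collinearity: (A_1 − A_2) must be parallel to (A_3 − A_2) = (-196, 420).
Cross-multiplying the components: (λ − 248)·(420) = (375)·(-196).
Solving gives λ = 73.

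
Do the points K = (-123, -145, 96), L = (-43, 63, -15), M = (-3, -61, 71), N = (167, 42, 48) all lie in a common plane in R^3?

No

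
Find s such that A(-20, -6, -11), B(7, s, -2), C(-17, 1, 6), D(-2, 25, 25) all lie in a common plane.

33

Normal to plane ACD: n = (-275, 198, -33); plane equation n·P = 4675.
Requiring n·B = 4675: (198)s + (-1859) = 4675.
So s = 33.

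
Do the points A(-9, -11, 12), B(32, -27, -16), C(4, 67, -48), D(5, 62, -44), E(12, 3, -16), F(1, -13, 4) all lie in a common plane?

The plane through A, B, C has normal n = AB × AC = (3144, 2096, 3406) and equation n·P = -10480.
Checking the remaining points: n·D = -4192, n·E = -10480, n·F = -10480.
Since n·D = -4192 ≠ -10480, D is off the plane and the points are not all coplanar.

No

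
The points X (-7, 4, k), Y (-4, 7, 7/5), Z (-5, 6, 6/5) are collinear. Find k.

Collinearity requires XY × XZ = 0; each component is linear in k.
The x-component gives (-1)k + (4/5) = 0, so k = 4/5.
The remaining components then also vanish.

4/5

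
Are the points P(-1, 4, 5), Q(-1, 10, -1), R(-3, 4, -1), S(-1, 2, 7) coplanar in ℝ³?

Yes

A normal to the plane through P, Q, R is n = PQ × PR = (-36, 12, 12).
The plane has equation n·X = 144. For S: n·S = 144.
Equal, so S lies in the plane and all four are coplanar.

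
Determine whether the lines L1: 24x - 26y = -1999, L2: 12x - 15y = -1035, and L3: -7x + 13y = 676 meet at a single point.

Lines aᵢx + bᵢy = cᵢ with pairwise distinct directions are concurrent exactly when det[aᵢ bᵢ cᵢ] = 0.
Here the determinant is 153.
Nonzero, so no common point exists.

No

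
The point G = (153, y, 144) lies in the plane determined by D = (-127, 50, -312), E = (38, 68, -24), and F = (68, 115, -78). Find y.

94

The plane through D, E, F has equation −14508x + 17550y + 7215z = 468936.
Substituting G: (17550)y + (-1180764) = 468936, so y = 94.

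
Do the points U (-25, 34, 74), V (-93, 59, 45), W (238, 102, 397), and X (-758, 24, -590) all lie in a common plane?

No

The four points are coplanar iff the 3×3 determinant with rows UV, UW, UX is zero.
Rows: (-68, 25, -29), (263, 68, 323), (-733, -10, -664).
Expanding along the first row: (-68)(-41922) − (25)(62127) + (-29)(47214) = -71685.
Nonzero ⇒ not coplanar.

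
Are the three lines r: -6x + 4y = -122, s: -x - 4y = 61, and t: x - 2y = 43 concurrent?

Intersecting r and s: solving the 2×2 system gives (x, y) = (61/7, -122/7).
Substitute into t: (1)(61/7) + (-2)(-122/7) = 305/7.
But t requires 43 ≠ 305/7, so the three lines have no common point.

No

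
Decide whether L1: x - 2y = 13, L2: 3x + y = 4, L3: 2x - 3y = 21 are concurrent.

Intersecting L1 and L2: solving the 2×2 system gives (x, y) = (3, -5).
Substitute into L3: (2)(3) + (-3)(-5) = 21.
This equals 21, so (3, -5) lies on all three lines and they are concurrent.

Yes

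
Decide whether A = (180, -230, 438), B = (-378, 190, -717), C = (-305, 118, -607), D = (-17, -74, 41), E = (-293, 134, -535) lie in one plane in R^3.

No

The plane through A, B, C has normal n = AB × AC = (-36960, -22935, 9516) and equation n·P = 2790258.
Checking the remaining points: n·D = 2715666, n·E = 2664930.
Since n·D = 2715666 ≠ 2790258, D is off the plane and the points are not all coplanar.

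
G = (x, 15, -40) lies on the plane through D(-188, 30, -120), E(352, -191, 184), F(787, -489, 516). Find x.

The plane through D, E, F has equation 17220x − 47040y − 64785z = 3125640.
Substituting G: (17220)x + (1885800) = 3125640, so x = 72.

72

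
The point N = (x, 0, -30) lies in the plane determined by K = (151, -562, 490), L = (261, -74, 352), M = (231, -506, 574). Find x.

34

A normal to the plane is n = KL × KM = (48720, -20280, -32880).
N lies in the plane iff n · KN = 0.
This gives (48720)x + (-1656480) = 0, so x = 34.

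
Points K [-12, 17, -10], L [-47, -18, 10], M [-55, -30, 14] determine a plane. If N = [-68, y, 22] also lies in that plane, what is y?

-39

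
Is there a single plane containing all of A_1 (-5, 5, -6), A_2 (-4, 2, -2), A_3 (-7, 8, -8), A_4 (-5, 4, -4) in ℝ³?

The four points are coplanar iff the 3×3 determinant with rows A_1A_2, A_1A_3, A_1A_4 is zero.
Rows: (1, -3, 4), (-2, 3, -2), (0, -1, 2).
Expanding along the first row: (1)(4) − (-3)(-4) + (4)(2) = 0.
Zero determinant ⇒ coplanar.

Yes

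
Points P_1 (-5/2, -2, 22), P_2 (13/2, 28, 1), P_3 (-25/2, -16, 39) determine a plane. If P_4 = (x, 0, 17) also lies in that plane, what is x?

1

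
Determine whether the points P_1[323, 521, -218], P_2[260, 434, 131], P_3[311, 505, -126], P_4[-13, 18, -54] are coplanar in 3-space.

No

With P_1 as base: P_1P_2 = (-63, -87, 349), P_1P_3 = (-12, -16, 92), P_1P_4 = (-336, -503, 164).
P_1P_3 × P_1P_4 = (43652, -28944, 660).
P_1P_2 · (P_1P_3 × P_1P_4) = -1608.
Since -1608 ≠ 0, the four points are not coplanar.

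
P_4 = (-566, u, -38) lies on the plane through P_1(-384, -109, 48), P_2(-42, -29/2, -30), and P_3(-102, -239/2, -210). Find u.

Coplanarity requires P_1P_2 · (P_1P_3 × P_1P_4) = 0.
P_1P_2 = (342, 189/2, -78), P_1P_3 = (282, -21/2, -258); the triple product is linear in u with coefficient 66240 and constant term 14407200.
Setting it to zero: u = -435/2.

-435/2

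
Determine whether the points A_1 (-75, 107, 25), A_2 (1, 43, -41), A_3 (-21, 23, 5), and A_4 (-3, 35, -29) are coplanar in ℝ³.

The four points are coplanar iff the 3×3 determinant with rows A_1A_2, A_1A_3, A_1A_4 is zero.
Rows: (76, -64, -66), (54, -84, -20), (72, -72, -54).
Expanding along the first row: (76)(3096) − (-64)(-1476) + (-66)(2160) = -1728.
Nonzero ⇒ not coplanar.

No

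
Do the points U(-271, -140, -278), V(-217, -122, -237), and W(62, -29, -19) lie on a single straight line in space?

UV = (54, 18, 41), UW = (333, 111, 259).
Comparing components 2 and 3: (18)(259) − (41)(111) = 111 ≠ 0, so UV and UW are not parallel and the points are not collinear.

No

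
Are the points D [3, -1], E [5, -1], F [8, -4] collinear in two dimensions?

No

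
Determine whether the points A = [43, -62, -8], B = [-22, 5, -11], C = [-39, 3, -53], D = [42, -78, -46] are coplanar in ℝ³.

No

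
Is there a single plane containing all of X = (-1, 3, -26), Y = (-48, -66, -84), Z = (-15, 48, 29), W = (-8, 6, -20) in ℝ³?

Yes

A normal to the plane through X, Y, Z is n = XY × XZ = (-1185, 3397, -3081).
The plane has equation n·P = 91482. For W: n·W = 91482.
Equal, so W lies in the plane and all four are coplanar.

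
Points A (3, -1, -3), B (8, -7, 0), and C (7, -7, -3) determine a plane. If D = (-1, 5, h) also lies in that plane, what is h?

The plane through A, B, C has equation 18x + 12y − 6z = 60.
Substituting D: (-6)h + (42) = 60, so h = -3.

-3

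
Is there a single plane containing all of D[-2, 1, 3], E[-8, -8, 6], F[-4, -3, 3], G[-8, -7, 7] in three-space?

Yes

A normal to the plane through D, E, F is n = DE × DF = (12, -6, 6).
The plane has equation n·P = -12. For G: n·G = -12.
Equal, so G lies in the plane and all four are coplanar.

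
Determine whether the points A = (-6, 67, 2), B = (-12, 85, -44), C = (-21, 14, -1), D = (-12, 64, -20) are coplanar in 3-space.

A normal to the plane through A, B, C is n = AB × AC = (-2492, 672, 588).
The plane has equation n·P = 61152. For D: n·D = 61152.
Equal, so D lies in the plane and all four are coplanar.

Yes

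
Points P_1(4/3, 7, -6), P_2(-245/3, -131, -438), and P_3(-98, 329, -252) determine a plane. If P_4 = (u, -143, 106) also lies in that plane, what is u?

Coplanarity requires P_1P_2 · (P_1P_3 × P_1P_4) = 0.
P_1P_2 = (-83, -138, -432), P_1P_3 = (-298/3, 322, -246); the triple product is linear in u with coefficient 173052 and constant term -8133444.
Setting it to zero: u = 47.

47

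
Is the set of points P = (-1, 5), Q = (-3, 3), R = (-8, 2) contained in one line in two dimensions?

No

PQ = (-2, -2), PR = (-7, -3).
det[PQ; PR] = (-2)(-3) − (-2)(-7) = -8.
The determinant is nonzero, so they are not collinear.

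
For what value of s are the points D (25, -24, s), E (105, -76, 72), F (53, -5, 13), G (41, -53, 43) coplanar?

Coplanarity ⇔ det[DE; DF; DG] = 0.
Expanding, this is linear in s: (-3348)s + (66960) = 0.
So s = 20.

20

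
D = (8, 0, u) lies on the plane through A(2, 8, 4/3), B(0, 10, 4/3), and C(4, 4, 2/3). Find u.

2/3

The plane through A, B, C has equation −(4/3)x − (4/3)y + 4z = -8.
Substituting D: (4)u + (-32/3) = -8, so u = 2/3.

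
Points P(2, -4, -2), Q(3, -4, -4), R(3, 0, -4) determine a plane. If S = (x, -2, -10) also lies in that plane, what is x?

The plane through P, Q, R has equation 8x + 4z = 8.
Substituting S: (8)x + (-40) = 8, so x = 6.

6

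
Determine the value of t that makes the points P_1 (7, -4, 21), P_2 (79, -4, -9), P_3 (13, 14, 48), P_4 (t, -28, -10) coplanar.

Normal to plane P_1P_2P_3: n = (540, -2124, 1296); plane equation n·P = 39492.
Requiring n·P_4 = 39492: (540)t + (46512) = 39492.
So t = -13.

-13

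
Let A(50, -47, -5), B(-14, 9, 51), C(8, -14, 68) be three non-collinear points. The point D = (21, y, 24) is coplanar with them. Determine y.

A normal to the plane is n = AB × AC = (2240, 2320, 240).
D lies in the plane iff n · AD = 0.
This gives (2320)y + (51040) = 0, so y = -22.

-22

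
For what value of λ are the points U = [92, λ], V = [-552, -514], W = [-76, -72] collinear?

Collinearity: (U − V) must be parallel to (W − V) = (476, 442).
Cross-multiplying the components: (λ − (-514))·(476) = (644)·(442).
Solving gives λ = 84.

84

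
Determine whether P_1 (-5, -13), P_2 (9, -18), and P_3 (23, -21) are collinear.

No

P_1P_2 = (14, -5), P_1P_3 = (28, -8).
det[P_1P_2; P_1P_3] = (14)(-8) − (-5)(28) = 28.
The determinant is nonzero, so they are not collinear.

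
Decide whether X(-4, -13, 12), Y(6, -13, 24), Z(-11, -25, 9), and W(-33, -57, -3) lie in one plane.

The four points are coplanar iff the 3×3 determinant with rows XY, XZ, XW is zero.
Rows: (10, 0, 12), (-7, -12, -3), (-29, -44, -15).
Expanding along the first row: (10)(48) − (0)(18) + (12)(-40) = 0.
Zero determinant ⇒ coplanar.

Yes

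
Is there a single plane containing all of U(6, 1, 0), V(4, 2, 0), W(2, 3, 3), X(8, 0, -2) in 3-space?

A normal to the plane through U, V, W is n = UV × UW = (3, 6, 0).
The plane has equation n·P = 24. For X: n·X = 24.
Equal, so X lies in the plane and all four are coplanar.

Yes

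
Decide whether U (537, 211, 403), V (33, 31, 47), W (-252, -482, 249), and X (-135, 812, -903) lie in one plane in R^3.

A normal to the plane through U, V, W is n = UV × UW = (-218988, 203268, 207252).
The plane has equation n·P = 8815548. For X: n·X = 7468440.
7468440 ≠ 8815548, so X is off the plane.

No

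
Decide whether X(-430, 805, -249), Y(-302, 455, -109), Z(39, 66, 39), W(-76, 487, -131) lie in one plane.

With X as base: XY = (128, -350, 140), XZ = (469, -739, 288), XW = (354, -318, 118).
XZ × XW = (4382, 46610, 112464).
XY · (XZ × XW) = -7644.
Since -7644 ≠ 0, the four points are not coplanar.

No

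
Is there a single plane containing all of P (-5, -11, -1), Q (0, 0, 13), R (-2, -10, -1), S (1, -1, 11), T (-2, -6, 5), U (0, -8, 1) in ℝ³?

Yes

The plane through P, Q, R has normal n = PQ × PR = (-14, 42, -28) and equation n·X = -364.
Checking the remaining points: n·S = -364, n·T = -364, n·U = -364.
All equal -364, so all 6 points lie in one plane.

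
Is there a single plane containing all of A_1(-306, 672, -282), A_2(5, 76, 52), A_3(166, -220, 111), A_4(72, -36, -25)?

Yes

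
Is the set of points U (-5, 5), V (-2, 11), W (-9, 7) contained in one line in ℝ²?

No

UV = (3, 6), UW = (-4, 2).
If collinear, UW would be a scalar multiple of UV. But (3)·(2) ≠ (6)·(-4) (difference 30), so they are not parallel; the points are not collinear.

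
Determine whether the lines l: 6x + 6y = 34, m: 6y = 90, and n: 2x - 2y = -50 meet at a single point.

No

Intersecting l and m: solving the 2×2 system gives (x, y) = (-28/3, 15).
Substitute into n: (2)(-28/3) + (-2)(15) = -146/3.
But n requires -50 ≠ -146/3, so the three lines have no common point.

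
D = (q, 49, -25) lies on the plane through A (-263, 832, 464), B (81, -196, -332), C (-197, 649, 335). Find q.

Coplanarity requires AB · (AC × AD) = 0.
AB = (344, -1028, -796), AC = (66, -183, -129); the triple product is linear in q with coefficient -13056 and constant term 561408.
Setting it to zero: q = 43.

43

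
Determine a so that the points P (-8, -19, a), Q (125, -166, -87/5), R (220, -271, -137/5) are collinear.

Collinearity requires PQ × PR = 0; each component is linear in a.
The x-component gives (-105)a + (-357) = 0, so a = -17/5.
The remaining components then also vanish.

-17/5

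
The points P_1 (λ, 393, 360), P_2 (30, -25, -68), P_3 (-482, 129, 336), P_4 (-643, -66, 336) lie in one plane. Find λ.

The points are coplanar iff P_1P_2 · (P_1P_3 × P_1P_4) = 0.
Expanding, this is linear in λ: (-78780)λ + (-23791560) = 0.
So λ = -302.

-302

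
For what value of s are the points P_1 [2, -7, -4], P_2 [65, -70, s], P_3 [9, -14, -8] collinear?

Direction P_1P_3 = (7, -7, -4). From the x-coordinate of P_2, the parameter along the line is τ = (65 − 2)/7 = 9.
Then s = (-4) + 9·(-4) = -40.

-40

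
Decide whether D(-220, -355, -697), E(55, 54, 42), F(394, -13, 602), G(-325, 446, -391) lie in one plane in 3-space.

The four points are coplanar iff the 3×3 determinant with rows DE, DF, DG is zero.
Rows: (275, 409, 739), (614, 342, 1299), (-105, 801, 306).
Expanding along the first row: (275)(-935847) − (409)(324279) + (739)(527724) = 0.
Zero determinant ⇒ coplanar.

Yes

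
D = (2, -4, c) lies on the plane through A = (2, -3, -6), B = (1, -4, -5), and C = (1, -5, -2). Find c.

The plane through A, B, C has equation −2x + 3y + 1z = -19.
Substituting D: (1)c + (-16) = -19, so c = -3.

-3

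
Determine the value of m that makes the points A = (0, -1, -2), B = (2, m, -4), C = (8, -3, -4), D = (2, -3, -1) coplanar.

Normal to plane ACD: n = (-6, -12, -12); plane equation n·P = 36.
Requiring n·B = 36: (-12)m + (36) = 36.
So m = 0.

0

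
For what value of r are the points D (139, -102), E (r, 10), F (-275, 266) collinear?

The three points are collinear iff det[DE; DF] = 0.
This determinant is linear in r: (368)r + (-4784) = 0, so r = 13.

13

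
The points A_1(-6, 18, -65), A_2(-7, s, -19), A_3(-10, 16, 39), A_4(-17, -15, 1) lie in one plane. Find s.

20

Coplanarity ⇔ det[A_1A_2; A_1A_3; A_1A_4] = 0.
Expanding, this is linear in s: (-880)s + (17600) = 0.
So s = 20.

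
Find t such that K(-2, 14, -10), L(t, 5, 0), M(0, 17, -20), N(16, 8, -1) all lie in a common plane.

32

Normal to plane KMN: n = (-33, -198, -66); plane equation n·P = -2046.
Requiring n·L = -2046: (-33)t + (-990) = -2046.
So t = 32.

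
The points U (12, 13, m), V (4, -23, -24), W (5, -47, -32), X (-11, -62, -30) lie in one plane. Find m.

-16

Coplanarity ⇔ det[UV; UW; UX] = 0.
Expanding, this is linear in m: (399)m + (6384) = 0.
So m = -16.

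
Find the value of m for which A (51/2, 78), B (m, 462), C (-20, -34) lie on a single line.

363/2

Collinearity: (B − A) must be parallel to (C − A) = (-91/2, -112).
Cross-multiplying the components: (m − 51/2)·(-112) = (384)·(-91/2).
Solving gives m = 363/2.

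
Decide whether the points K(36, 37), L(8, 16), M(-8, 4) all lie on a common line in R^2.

Yes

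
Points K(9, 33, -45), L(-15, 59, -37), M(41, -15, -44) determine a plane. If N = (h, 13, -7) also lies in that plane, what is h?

-7

Coplanarity requires KL · (KM × KN) = 0.
KL = (-24, 26, 8), KM = (32, -48, 1); the triple product is linear in h with coefficient 410 and constant term 2870.
Setting it to zero: h = -7.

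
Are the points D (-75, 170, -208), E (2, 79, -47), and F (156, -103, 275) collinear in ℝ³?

DE = (77, -91, 161), DF = (231, -273, 483).
Each component of DF is 3 times the corresponding component of DE, so DF = 3·DE and the points are collinear.

Yes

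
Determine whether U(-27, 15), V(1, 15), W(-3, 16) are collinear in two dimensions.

No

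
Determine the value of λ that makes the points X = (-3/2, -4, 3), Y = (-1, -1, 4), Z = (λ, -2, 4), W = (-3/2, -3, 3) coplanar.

Normal to plane XYW: n = (-1, 0, 1/2); plane equation n·P = 3.
Requiring n·Z = 3: (-1)λ + (2) = 3.
So λ = -1.

-1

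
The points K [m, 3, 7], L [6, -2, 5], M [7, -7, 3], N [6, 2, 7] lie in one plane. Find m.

The points are coplanar iff KL · (KM × KN) = 0.
Expanding, this is linear in m: (2)m + (-10) = 0.
So m = 5.

5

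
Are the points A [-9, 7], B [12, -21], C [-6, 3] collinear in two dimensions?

AB = (21, -28), AC = (3, -4).
Checking proportionality: AC = 1/7·AB, so the vectors are parallel and the points are collinear.

Yes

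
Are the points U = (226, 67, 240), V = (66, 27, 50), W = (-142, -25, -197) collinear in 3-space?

Yes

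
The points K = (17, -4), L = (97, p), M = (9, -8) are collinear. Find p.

36

Collinearity: (L − K) must be parallel to (M − K) = (-8, -4).
Cross-multiplying the components: (p − (-4))·(-8) = (80)·(-4).
Solving gives p = 36.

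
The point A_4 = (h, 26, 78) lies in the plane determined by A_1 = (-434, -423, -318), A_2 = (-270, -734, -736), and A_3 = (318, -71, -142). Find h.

A normal to the plane is n = A_1A_2 × A_1A_3 = (92400, -343200, 291600).
A_4 lies in the plane iff n · A_1A_4 = 0.
This gives (92400)h + (1478400) = 0, so h = -16.

-16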